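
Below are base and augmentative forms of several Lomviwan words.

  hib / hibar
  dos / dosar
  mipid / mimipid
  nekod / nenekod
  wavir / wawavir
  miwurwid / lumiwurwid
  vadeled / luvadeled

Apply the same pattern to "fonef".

fofonef

mipid and miwurwid both end in -d yet inflect differently (mimipid, lumiwurwid), so the final letter is not what conditions the rule; the number of vowels is.
"fonef" has 2 vowels. The stems with 2 vowels (mipid → mimipid, nekod → nenekod, wavir → wawavir) repeat the first consonant+vowel as a prefix.
So fonef → fofonef.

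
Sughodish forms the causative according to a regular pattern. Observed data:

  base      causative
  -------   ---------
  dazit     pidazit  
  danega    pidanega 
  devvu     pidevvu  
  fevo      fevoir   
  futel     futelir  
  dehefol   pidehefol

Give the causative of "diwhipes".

pidiwhipes

"diwhipes" begins with d-. The stems beginning with d- (dazit → pidazit, dehefol → pidehefol, danega → pidanega) add the prefix pi-.
The other pattern: stems beginning with f- add -ir.
So diwhipes → pidiwhipes.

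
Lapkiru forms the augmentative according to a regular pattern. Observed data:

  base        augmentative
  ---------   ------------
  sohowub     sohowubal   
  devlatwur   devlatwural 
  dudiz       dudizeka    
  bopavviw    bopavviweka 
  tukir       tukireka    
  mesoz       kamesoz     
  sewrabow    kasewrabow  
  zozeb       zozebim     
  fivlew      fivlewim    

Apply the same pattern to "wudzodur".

"wudzodur" has last vowel 'u'. The stems whose last vowel is 'u' (sohowub → sohowubal, devlatwur → devlatwural) add -al.
So wudzodur → wudzodural.

wudzodural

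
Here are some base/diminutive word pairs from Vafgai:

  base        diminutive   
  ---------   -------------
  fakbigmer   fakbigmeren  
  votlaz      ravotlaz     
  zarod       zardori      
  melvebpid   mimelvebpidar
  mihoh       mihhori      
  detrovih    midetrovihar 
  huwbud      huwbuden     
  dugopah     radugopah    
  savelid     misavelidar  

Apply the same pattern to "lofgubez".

mihoh and dugopah both end in -h yet inflect differently (mihhori, radugopah), so the final letter is not what conditions the rule; the last vowel is.
"lofgubez" has last vowel 'e'. The one such stem in the data (fakbigmer → fakbigmeren) adds -en, so the same rule applies.
The other patterns: stems whose last vowel is 'o' delete the last vowel and add -ori; stems whose last vowel is 'a' add the prefix ra-; stems whose last vowel is 'i' add mi- … -ar around the stem.
So lofgubez → lofgubezen.

lofgubezen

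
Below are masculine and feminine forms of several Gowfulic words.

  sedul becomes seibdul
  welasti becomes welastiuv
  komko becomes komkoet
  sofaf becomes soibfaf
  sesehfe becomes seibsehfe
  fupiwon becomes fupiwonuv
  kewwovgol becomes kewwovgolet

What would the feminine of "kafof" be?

kewwovgol and sedul both end in -l yet inflect differently (kewwovgolet, seibdul), so the final letter is not what conditions the rule; the first letter is.
"kafof" begins with k-. The stems beginning with k- (komko → komkoet, kewwovgol → kewwovgolet) add -et.
So kafof → kafofet.

kafofet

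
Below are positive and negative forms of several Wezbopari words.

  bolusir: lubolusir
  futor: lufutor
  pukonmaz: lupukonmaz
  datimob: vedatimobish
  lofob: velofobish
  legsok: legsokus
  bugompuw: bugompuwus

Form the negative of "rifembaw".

rifembawus

"rifembaw" ends in -w. The one such stem in the data (bugompuw → bugompuwus) adds -us, so the same rule applies.
The other patterns: stems ending in -r or -z add the prefix lu-; stems ending in -b add ve- … -ish around the stem.
So rifembaw → rifembawus.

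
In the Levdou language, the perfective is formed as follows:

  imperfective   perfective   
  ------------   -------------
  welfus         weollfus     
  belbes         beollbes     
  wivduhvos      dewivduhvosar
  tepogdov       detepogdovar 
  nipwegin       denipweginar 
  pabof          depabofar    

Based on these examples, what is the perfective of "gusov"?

welfus and wivduhvos both end in -s yet inflect differently (weollfus, dewivduhvosar), so the final letter is not what conditions the rule; the last vowel is.
"gusov" has last vowel 'o'. The stems whose last vowel is 'o' (wivduhvos → dewivduhvosar, tepogdov → detepogdovar, pabof → depabofar) add de- … -ar around the stem.
So gusov → degusovar.

degusovar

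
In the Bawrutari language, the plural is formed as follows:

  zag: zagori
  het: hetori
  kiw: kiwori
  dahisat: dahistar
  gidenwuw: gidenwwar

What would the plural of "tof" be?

tofori

het and dahisat both end in -t yet inflect differently (hetori, dahistar), so the final letter is not what conditions the rule; the number of vowels is.
"tof" has 1 vowel. The stems with 1 vowel (zag → zagori, het → hetori, kiw → kiwori) add -ori.
So tof → tofori.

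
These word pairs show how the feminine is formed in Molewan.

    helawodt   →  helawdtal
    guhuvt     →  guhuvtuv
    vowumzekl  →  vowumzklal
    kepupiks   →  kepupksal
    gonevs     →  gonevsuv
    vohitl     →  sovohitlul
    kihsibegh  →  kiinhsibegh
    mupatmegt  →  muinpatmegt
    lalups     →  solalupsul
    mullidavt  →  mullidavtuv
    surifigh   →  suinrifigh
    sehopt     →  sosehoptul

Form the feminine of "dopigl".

gonevs and kepupiks both end in -s yet inflect differently (gonevsuv, kepupksal), so the final letter is not what conditions the rule; the second-to-last letter is.
"dopigl" has second-to-last letter 'g'. The stems whose second-to-last letter is 'g' (mupatmegt → muinpatmegt, kihsibegh → kiinhsibegh, surifigh → suinrifigh) insert -in- after the first vowel.
The other patterns: stems whose second-to-last letter is 'v' add -uv; stems whose second-to-last letter is 'd' or 'k' delete the last vowel and add -al; stems whose second-to-last letter is 'p' or 't' add so- … -ul around the stem.
So dopigl → doinpigl.

doinpigl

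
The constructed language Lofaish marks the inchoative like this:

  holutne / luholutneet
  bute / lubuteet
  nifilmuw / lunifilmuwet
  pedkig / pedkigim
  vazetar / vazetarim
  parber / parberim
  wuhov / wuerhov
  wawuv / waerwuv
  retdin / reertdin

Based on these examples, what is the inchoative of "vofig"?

vofigim

"vofig" ends in -g. The one such stem in the data (pedkig → pedkigim) adds -im, so the same rule applies.
The other patterns: stems ending in -e or -w add lu- … -et around the stem; stems ending in -n or -v insert -er- after the first vowel.
So vofig → vofigim.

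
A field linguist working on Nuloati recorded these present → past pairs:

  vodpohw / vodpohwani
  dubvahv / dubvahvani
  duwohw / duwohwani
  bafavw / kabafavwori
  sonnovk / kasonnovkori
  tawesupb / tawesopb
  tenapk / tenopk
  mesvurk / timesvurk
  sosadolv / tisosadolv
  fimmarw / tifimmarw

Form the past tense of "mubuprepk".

vodpohw and bafavw both end in -w yet inflect differently (vodpohwani, kabafavwori), so the final letter is not what conditions the rule; the second-to-last letter is.
"mubuprepk" has second-to-last letter 'p'. The stems whose second-to-last letter is 'p' (tawesupb → tawesopb, tenapk → tenopk) change the last vowel to 'o'.
So mubuprepk → mubupropk.

mubupropk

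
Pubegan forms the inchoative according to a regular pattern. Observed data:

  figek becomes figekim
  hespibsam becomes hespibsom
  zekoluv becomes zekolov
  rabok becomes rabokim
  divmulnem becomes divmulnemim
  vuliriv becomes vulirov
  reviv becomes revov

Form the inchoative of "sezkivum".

"sezkivum" has last vowel 'u'. The one such stem in the data (zekoluv → zekolov) changes the last vowel to 'o' (as do hespibsam, reviv), so the same rule applies.
So sezkivum → sezkivom.

sezkivom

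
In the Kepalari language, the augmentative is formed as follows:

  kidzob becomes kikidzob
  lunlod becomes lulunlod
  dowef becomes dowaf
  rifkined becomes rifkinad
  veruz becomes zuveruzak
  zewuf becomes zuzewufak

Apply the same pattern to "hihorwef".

hihorwaf

lunlod and rifkined both end in -d yet inflect differently (lulunlod, rifkinad), so the final letter is not what conditions the rule; the last vowel is.
"hihorwef" has last vowel 'e'. The stems whose last vowel is 'e' (dowef → dowaf, rifkined → rifkinad) change the last vowel to 'a'.
So hihorwef → hihorwaf.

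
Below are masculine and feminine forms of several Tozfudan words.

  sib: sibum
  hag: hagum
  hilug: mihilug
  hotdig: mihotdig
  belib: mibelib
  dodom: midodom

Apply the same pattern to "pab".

hag and hilug both end in -g yet inflect differently (hagum, mihilug), so the final letter is not what conditions the rule; the number of vowels is.
"pab" has 1 vowel. The stems with 1 vowel (sib → sibum, hag → hagum) add -um.
So pab → pabum.

pabum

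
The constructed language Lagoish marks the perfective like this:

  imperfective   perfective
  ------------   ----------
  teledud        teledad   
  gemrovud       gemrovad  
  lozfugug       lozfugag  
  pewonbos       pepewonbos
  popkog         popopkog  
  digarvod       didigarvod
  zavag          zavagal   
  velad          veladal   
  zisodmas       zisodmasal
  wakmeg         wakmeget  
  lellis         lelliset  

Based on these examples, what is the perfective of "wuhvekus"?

lozfugug and popkog both end in -g yet inflect differently (lozfugag, popopkog), so the final letter is not what conditions the rule; the last vowel is.
"wuhvekus" has last vowel 'u'. The stems whose last vowel is 'u' (teledud → teledad, gemrovud → gemrovad, lozfugug → lozfugag) change the last vowel to 'a'.
The other patterns: stems whose last vowel is 'o' repeat the first consonant+vowel as a prefix; stems whose last vowel is 'a' add -al; stems whose last vowel is 'e' or 'i' add -et.
So wuhvekus → wuhvekas.

wuhvekas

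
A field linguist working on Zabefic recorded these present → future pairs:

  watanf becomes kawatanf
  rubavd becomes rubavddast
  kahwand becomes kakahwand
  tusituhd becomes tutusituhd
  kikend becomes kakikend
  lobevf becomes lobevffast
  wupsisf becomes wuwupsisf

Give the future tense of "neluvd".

neluvddast

rubavd and kahwand both end in -d yet inflect differently (rubavddast, kakahwand), so the final letter is not what conditions the rule; the second-to-last letter is.
"neluvd" has second-to-last letter 'v'. The stems whose second-to-last letter is 'v' (lobevf → lobevffast, rubavd → rubavddast) double the final consonant and add -ast.
The other patterns: stems whose second-to-last letter is 'n' add the prefix ka-; stems whose second-to-last letter is 'h' or 's' repeat the first consonant+vowel as a prefix.
So neluvd → neluvddast.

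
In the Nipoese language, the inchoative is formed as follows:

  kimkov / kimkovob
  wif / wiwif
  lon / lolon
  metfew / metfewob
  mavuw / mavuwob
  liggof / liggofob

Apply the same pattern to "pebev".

pebevob

liggof and wif both end in -f yet inflect differently (liggofob, wiwif), so the final letter is not what conditions the rule; the number of vowels is.
"pebev" has 2 vowels. The stems with 2 vowels (metfew → metfewob, mavuw → mavuwob, liggof → liggofob) add -ob.
The other pattern: stems with 1 vowel repeat the first consonant+vowel as a prefix.
So pebev → pebevob.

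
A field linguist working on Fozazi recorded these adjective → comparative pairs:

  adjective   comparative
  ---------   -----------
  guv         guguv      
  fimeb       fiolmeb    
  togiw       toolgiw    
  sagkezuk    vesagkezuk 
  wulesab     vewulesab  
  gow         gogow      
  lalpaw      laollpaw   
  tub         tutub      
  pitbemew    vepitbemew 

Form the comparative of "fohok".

foolhok

gow and lalpaw both end in -w yet inflect differently (gogow, laollpaw), so the final letter is not what conditions the rule; the number of vowels is.
"fohok" has 2 vowels. The stems with 2 vowels (lalpaw → laollpaw, togiw → toolgiw, fimeb → fiolmeb) insert -ol- after the first vowel.
The other patterns: stems with 1 vowel repeat the first consonant+vowel as a prefix; stems with 3 vowels add the prefix ve-.
So fohok → foolhok.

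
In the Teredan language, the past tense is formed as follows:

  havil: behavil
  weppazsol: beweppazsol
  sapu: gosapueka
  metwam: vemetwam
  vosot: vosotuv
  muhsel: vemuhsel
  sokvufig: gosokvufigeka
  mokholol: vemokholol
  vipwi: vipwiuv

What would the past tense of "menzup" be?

"menzup" begins with m-. The stems beginning with m- (metwam → vemetwam, muhsel → vemuhsel, mokholol → vemokholol) add the prefix ve-.
The other patterns: stems beginning with v- add -uv; stems beginning with s- add go- … -eka around the stem; stems beginning with h- or w- add the prefix be-.
So menzup → vemenzup.

vemenzup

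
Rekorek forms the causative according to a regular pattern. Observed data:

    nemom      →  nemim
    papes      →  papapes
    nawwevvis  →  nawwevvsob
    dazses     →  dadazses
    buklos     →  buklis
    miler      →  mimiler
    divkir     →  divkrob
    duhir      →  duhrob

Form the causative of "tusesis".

tusessob

miler and duhir both end in -r yet inflect differently (mimiler, duhrob), so the final letter is not what conditions the rule; the last vowel is.
"tusesis" has last vowel 'i'. The stems whose last vowel is 'i' (duhir → duhrob, divkir → divkrob, nawwevvis → nawwevvsob) delete the last vowel and add -ob.
The other patterns: stems whose last vowel is 'e' repeat the first consonant+vowel as a prefix; stems whose last vowel is 'o' change the last vowel to 'i'.
So tusesis → tusessob.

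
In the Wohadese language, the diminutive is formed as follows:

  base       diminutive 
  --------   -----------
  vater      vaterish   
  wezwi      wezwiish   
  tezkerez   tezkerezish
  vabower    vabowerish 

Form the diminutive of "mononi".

mononiish

Every pair shown (vater → vaterish, wezwi → wezwiish, tezkerez → tezkerezish, …) follows the same rule: add -ish.
So mononi → mononiish.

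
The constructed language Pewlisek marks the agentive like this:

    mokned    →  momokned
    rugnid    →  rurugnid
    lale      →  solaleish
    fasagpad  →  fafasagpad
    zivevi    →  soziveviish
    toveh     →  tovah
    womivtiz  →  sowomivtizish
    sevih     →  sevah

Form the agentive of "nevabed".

nenevabed

sevih and rugnid both have last vowel 'i' yet inflect differently (sevah, rurugnid), so the last vowel is not what conditions the rule; the final letter is.
"nevabed" ends in -d. The stems ending in -d (rugnid → rurugnid, fasagpad → fafasagpad, mokned → momokned) repeat the first consonant+vowel as a prefix.
The other patterns: stems ending in -h change the last vowel to 'a'; stems ending in -e, -i or -z add so- … -ish around the stem.
So nevabed → nenevabed.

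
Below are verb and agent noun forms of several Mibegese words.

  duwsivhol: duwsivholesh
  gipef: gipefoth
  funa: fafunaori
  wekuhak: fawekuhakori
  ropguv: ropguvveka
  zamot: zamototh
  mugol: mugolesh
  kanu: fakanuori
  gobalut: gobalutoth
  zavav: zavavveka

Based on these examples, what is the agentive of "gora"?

fagoraori

"gora" ends in -a. The one such stem in the data (funa → fafunaori) adds fa- … -ori around the stem, so the same rule applies.
The other patterns: stems ending in -v double the final consonant and add -eka; stems ending in -l add -esh; stems ending in -f or -t add -oth.
So gora → fagoraori.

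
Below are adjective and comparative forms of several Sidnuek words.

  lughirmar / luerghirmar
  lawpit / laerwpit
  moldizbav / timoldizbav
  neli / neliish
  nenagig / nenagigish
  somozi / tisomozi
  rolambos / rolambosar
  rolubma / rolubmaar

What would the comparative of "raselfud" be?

neli and somozi both end in -i yet inflect differently (neliish, tisomozi), so the final letter is not what conditions the rule; the first letter is.
"raselfud" begins with r-. The stems beginning with r- (rolubma → rolubmaar, rolambos → rolambosar) add -ar.
The other patterns: stems beginning with n- add -ish; stems beginning with l- insert -er- after the first vowel; stems beginning with m- or s- add the prefix ti-.
So raselfud → raselfudar.

raselfudar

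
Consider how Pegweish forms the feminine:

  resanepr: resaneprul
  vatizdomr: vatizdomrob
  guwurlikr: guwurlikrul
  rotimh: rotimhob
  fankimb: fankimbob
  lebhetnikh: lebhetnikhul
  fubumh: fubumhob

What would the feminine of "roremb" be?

fubumh and lebhetnikh both end in -h yet inflect differently (fubumhob, lebhetnikhul), so the final letter is not what conditions the rule; the second-to-last letter is.
"roremb" has second-to-last letter 'm'. The stems whose second-to-last letter is 'm' (fubumh → fubumhob, vatizdomr → vatizdomrob, rotimh → rotimhob) add -ob.
The other pattern: stems whose second-to-last letter is 'k' or 'p' add -ul.
So roremb → rorembob.

rorembob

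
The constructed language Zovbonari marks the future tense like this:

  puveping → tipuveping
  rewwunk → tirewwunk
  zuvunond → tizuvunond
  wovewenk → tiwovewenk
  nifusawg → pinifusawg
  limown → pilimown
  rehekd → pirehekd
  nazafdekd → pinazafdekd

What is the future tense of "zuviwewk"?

puveping and nifusawg both end in -g yet inflect differently (tipuveping, pinifusawg), so the final letter is not what conditions the rule; the second-to-last letter is.
"zuviwewk" has second-to-last letter 'w'. The stems whose second-to-last letter is 'w' (nifusawg → pinifusawg, limown → pilimown) add the prefix pi-.
So zuviwewk → pizuviwewk.

pizuviwewk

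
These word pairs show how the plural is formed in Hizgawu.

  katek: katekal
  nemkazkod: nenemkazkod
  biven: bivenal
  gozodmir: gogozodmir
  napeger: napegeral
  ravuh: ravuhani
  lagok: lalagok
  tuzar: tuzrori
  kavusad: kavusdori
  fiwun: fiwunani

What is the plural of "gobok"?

fiwun and biven both end in -n yet inflect differently (fiwunani, bivenal), so the final letter is not what conditions the rule; the last vowel is.
"gobok" has last vowel 'o'. The stems whose last vowel is 'o' (nemkazkod → nenemkazkod, lagok → lalagok) repeat the first consonant+vowel as a prefix.
So gobok → gogobok.

gogobok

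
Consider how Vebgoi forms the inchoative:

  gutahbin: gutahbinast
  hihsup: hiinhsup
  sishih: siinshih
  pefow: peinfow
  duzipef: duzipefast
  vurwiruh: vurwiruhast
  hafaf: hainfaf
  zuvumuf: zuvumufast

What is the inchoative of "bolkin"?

vurwiruh and sishih both end in -h yet inflect differently (vurwiruhast, siinshih), so the final letter is not what conditions the rule; the number of vowels is.
"bolkin" has 2 vowels. The stems with 2 vowels (pefow → peinfow, hihsup → hiinhsup, sishih → siinshih) insert -in- after the first vowel.
The other pattern: stems with 3 vowels add -ast.
So bolkin → boinlkin.

boinlkin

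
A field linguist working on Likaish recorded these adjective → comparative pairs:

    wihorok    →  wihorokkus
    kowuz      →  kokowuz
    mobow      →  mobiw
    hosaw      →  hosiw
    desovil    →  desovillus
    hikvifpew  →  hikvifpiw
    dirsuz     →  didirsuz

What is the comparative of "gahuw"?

gahiw

"gahuw" ends in -w. The stems ending in -w (mobow → mobiw, hosaw → hosiw, hikvifpew → hikvifpiw) change the last vowel to 'i'.
So gahuw → gahiw.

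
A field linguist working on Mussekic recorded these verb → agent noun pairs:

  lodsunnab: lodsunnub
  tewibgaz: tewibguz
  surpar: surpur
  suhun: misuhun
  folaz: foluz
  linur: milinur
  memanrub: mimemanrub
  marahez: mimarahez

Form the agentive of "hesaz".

hesuz

tewibgaz and marahez both end in -z yet inflect differently (tewibguz, mimarahez), so the final letter is not what conditions the rule; the last vowel is.
"hesaz" has last vowel 'a'. The stems whose last vowel is 'a' (lodsunnab → lodsunnub, surpar → surpur, tewibgaz → tewibguz) change the last vowel to 'u'.
The other pattern: stems whose last vowel is 'e' or 'u' add the prefix mi-.
So hesaz → hesuz.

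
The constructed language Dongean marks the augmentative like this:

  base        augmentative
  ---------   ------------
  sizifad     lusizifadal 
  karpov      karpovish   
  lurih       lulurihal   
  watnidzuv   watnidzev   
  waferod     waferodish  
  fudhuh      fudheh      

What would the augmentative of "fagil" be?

karpov and watnidzuv both end in -v yet inflect differently (karpovish, watnidzev), so the final letter is not what conditions the rule; the last vowel is.
"fagil" has last vowel 'i'. The one such stem in the data (lurih → lulurihal) adds lu- … -al around the stem, so the same rule applies.
So fagil → lufagilal.

lufagilal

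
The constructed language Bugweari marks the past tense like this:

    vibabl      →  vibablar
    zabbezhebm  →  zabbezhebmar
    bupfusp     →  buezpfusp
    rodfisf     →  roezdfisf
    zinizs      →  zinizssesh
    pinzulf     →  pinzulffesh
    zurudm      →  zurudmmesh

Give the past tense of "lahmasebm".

lahmasebmar

rodfisf and pinzulf both end in -f yet inflect differently (roezdfisf, pinzulffesh), so the final letter is not what conditions the rule; the second-to-last letter is.
"lahmasebm" has second-to-last letter 'b'. The stems whose second-to-last letter is 'b' (vibabl → vibablar, zabbezhebm → zabbezhebmar) add -ar.
The other patterns: stems whose second-to-last letter is 's' insert -ez- after the first vowel; stems whose second-to-last letter is 'd', 'l' or 'z' double the final consonant and add -esh.
So lahmasebm → lahmasebmar.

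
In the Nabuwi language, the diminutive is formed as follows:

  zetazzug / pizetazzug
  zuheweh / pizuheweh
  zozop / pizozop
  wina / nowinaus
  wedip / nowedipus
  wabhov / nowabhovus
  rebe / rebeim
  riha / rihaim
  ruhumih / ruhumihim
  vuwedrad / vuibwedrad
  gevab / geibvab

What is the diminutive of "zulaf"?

zozop and wedip both end in -p yet inflect differently (pizozop, nowedipus), so the final letter is not what conditions the rule; the first letter is.
"zulaf" begins with z-. The stems beginning with z- (zetazzug → pizetazzug, zuheweh → pizuheweh, zozop → pizozop) add the prefix pi-.
So zulaf → pizulaf.

pizulaf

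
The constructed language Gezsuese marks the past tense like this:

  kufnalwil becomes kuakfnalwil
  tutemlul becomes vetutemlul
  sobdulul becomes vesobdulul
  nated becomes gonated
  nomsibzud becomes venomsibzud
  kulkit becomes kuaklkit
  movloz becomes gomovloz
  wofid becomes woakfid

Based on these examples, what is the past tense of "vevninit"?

veakvninit

"vevninit" has last vowel 'i'. The stems whose last vowel is 'i' (kulkit → kuaklkit, kufnalwil → kuakfnalwil, wofid → woakfid) insert -ak- after the first vowel.
The other patterns: stems whose last vowel is 'u' add the prefix ve-; stems whose last vowel is 'e' or 'o' add the prefix go-.
So vevninit → veakvninit.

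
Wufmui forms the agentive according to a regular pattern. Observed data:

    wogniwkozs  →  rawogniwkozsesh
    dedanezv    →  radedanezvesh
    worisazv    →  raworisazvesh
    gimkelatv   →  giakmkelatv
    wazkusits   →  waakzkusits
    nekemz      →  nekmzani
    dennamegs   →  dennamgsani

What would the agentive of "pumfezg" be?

dedanezv and gimkelatv both end in -v yet inflect differently (radedanezvesh, giakmkelatv), so the final letter is not what conditions the rule; the second-to-last letter is.
"pumfezg" has second-to-last letter 'z'. The stems whose second-to-last letter is 'z' (wogniwkozs → rawogniwkozsesh, dedanezv → radedanezvesh, worisazv → raworisazvesh) add ra- … -esh around the stem.
So pumfezg → rapumfezgesh.

rapumfezgesh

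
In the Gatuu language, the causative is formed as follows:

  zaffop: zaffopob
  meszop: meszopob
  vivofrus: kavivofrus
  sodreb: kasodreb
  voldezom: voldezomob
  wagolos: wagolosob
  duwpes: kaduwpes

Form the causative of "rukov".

rukovob

wagolos and duwpes both end in -s yet inflect differently (wagolosob, kaduwpes), so the final letter is not what conditions the rule; the last vowel is.
"rukov" has last vowel 'o'. The stems whose last vowel is 'o' (wagolos → wagolosob, voldezom → voldezomob, meszop → meszopob) add -ob.
The other pattern: stems whose last vowel is 'e' or 'u' add the prefix ka-.
So rukov → rukovob.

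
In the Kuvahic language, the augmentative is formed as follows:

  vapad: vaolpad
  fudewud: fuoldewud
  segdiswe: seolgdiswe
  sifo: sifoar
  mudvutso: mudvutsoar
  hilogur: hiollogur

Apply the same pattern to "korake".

sifo and segdiswe both begin with s- yet inflect differently (sifoar, seolgdiswe), so the first letter is not what conditions the rule; the final letter is.
"korake" ends in -e. The one such stem in the data (segdiswe → seolgdiswe) inserts -ol- after the first vowel (as do fudewud, vapad), so the same rule applies.
The other pattern: stems ending in -o add -ar.
So korake → koolrake.

koolrake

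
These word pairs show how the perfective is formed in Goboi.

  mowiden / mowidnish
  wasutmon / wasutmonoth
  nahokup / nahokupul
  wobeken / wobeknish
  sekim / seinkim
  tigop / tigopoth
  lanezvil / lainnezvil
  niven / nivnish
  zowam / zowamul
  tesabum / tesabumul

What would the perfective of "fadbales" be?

fadbalsish

sekim and zowam both end in -m yet inflect differently (seinkim, zowamul), so the final letter is not what conditions the rule; the last vowel is.
"fadbales" has last vowel 'e'. The stems whose last vowel is 'e' (mowiden → mowidnish, wobeken → wobeknish, niven → nivnish) delete the last vowel and add -ish.
The other patterns: stems whose last vowel is 'i' insert -in- after the first vowel; stems whose last vowel is 'a' or 'u' add -ul; stems whose last vowel is 'o' add -oth.
So fadbales → fadbalsish.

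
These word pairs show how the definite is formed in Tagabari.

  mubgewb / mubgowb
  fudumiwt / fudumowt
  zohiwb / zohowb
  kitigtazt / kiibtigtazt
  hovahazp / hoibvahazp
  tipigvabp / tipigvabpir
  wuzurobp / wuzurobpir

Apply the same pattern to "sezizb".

fudumiwt and kitigtazt both end in -t yet inflect differently (fudumowt, kiibtigtazt), so the final letter is not what conditions the rule; the second-to-last letter is.
"sezizb" has second-to-last letter 'z'. The stems whose second-to-last letter is 'z' (kitigtazt → kiibtigtazt, hovahazp → hoibvahazp) insert -ib- after the first vowel.
The other patterns: stems whose second-to-last letter is 'w' change the last vowel to 'o'; stems whose second-to-last letter is 'b' add -ir.
So sezizb → seibzizb.

seibzizb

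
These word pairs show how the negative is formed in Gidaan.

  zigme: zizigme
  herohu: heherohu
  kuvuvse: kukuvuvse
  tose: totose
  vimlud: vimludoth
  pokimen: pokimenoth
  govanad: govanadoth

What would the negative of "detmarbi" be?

dedetmarbi

herohu and vimlud both have last vowel 'u' yet inflect differently (heherohu, vimludoth), so the last vowel is not what conditions the rule; whether the stem ends in a vowel or a consonant is.
"detmarbi" ends in a vowel. The stems ending in a vowel (zigme → zizigme, herohu → heherohu, kuvuvse → kukuvuvse) repeat the first consonant+vowel as a prefix.
The other pattern: stems ending in a consonant add -oth.
So detmarbi → dedetmarbi.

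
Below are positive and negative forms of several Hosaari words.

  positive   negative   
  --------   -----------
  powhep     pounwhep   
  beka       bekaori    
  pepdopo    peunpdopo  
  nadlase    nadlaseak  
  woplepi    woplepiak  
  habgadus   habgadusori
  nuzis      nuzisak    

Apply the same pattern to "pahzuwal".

paunhzuwal

"pahzuwal" begins with p-. The stems beginning with p- (pepdopo → peunpdopo, powhep → pounwhep) insert -un- after the first vowel.
So pahzuwal → paunhzuwal.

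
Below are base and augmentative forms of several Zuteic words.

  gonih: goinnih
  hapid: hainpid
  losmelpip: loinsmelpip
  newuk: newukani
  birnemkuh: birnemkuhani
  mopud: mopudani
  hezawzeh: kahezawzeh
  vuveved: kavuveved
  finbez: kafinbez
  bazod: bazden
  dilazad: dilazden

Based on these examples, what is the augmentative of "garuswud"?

garuswudani

"garuswud" has last vowel 'u'. The stems whose last vowel is 'u' (newuk → newukani, birnemkuh → birnemkuhani, mopud → mopudani) add -ani.
The other patterns: stems whose last vowel is 'i' insert -in- after the first vowel; stems whose last vowel is 'e' add the prefix ka-; stems whose last vowel is 'a' or 'o' delete the last vowel and add -en.
So garuswud → garuswudani.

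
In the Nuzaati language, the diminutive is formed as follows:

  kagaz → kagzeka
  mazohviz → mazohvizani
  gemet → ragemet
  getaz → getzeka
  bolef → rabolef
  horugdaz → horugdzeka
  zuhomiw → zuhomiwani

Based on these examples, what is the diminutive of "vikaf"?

vikfeka

mazohviz and getaz both end in -z yet inflect differently (mazohvizani, getzeka), so the final letter is not what conditions the rule; the last vowel is.
"vikaf" has last vowel 'a'. The stems whose last vowel is 'a' (getaz → getzeka, horugdaz → horugdzeka, kagaz → kagzeka) delete the last vowel and add -eka.
So vikaf → vikfeka.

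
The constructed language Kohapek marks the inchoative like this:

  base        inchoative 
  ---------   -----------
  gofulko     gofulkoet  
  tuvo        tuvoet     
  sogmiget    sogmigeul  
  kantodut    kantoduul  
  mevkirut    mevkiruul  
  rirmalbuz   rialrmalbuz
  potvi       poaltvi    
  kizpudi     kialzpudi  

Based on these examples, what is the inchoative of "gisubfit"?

"gisubfit" ends in -t. The stems ending in -t (sogmiget → sogmigeul, kantodut → kantoduul, mevkirut → mevkiruul) drop the final letter and add -ul.
The other patterns: stems ending in -o add -et; stems ending in -i or -z insert -al- after the first vowel.
So gisubfit → gisubfiul.

gisubfiul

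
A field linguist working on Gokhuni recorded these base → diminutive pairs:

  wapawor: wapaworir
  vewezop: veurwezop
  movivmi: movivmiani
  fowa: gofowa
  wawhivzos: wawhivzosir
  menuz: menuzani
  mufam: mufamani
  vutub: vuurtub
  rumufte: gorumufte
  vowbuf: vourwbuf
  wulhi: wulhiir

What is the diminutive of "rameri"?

"rameri" begins with r-. The one such stem in the data (rumufte → gorumufte) adds the prefix go-, so the same rule applies.
The other patterns: stems beginning with m- add -ani; stems beginning with v- insert -ur- after the first vowel; stems beginning with w- add -ir.
So rameri → gorameri.

gorameri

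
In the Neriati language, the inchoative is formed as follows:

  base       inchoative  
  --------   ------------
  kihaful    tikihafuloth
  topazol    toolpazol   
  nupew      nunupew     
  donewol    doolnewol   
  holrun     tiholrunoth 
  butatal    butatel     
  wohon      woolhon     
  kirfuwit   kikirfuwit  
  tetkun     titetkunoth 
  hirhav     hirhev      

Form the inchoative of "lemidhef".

kihaful and butatal both end in -l yet inflect differently (tikihafuloth, butatel), so the final letter is not what conditions the rule; the last vowel is.
"lemidhef" has last vowel 'e'. The one such stem in the data (nupew → nunupew) repeats the first consonant+vowel as a prefix (as does kirfuwit), so the same rule applies.
The other patterns: stems whose last vowel is 'u' add ti- … -oth around the stem; stems whose last vowel is 'a' change the last vowel to 'e'; stems whose last vowel is 'o' insert -ol- after the first vowel.
So lemidhef → lelemidhef.

lelemidhef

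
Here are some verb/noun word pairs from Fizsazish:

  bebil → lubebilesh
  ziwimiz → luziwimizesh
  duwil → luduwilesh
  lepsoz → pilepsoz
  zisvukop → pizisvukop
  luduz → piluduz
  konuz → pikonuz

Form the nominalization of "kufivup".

pikufivup

"kufivup" has last vowel 'u'. The stems whose last vowel is 'u' (luduz → piluduz, konuz → pikonuz) add the prefix pi-.
So kufivup → pikufivup.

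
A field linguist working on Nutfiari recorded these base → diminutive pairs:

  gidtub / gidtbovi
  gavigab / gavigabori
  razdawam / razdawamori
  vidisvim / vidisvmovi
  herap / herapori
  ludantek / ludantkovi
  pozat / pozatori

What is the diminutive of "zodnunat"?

razdawam and vidisvim both end in -m yet inflect differently (razdawamori, vidisvmovi), so the final letter is not what conditions the rule; the last vowel is.
"zodnunat" has last vowel 'a'. The stems whose last vowel is 'a' (razdawam → razdawamori, gavigab → gavigabori, pozat → pozatori) add -ori.
The other pattern: stems whose last vowel is 'e', 'i' or 'u' delete the last vowel and add -ovi.
So zodnunat → zodnunatori.

zodnunatori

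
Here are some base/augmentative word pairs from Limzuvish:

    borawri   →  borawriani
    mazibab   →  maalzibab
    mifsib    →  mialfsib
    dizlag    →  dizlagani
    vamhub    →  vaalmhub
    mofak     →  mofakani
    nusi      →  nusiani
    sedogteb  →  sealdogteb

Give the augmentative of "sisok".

sisokani

"sisok" ends in -k. The one such stem in the data (mofak → mofakani) adds -ani, so the same rule applies.
The other pattern: stems ending in -b insert -al- after the first vowel.
So sisok → sisokani.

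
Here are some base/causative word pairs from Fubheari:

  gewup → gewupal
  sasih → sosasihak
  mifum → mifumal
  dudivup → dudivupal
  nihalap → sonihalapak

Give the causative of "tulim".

sotulimak

"tulim" has last vowel 'i'. The one such stem in the data (sasih → sosasihak) adds so- … -ak around the stem, so the same rule applies.
The other pattern: stems whose last vowel is 'u' add -al.
So tulim → sotulimak.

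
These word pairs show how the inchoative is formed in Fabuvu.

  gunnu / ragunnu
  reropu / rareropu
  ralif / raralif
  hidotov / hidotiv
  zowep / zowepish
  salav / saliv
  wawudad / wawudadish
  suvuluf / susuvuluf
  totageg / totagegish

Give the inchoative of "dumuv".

dumiv

suvuluf and gunnu both have last vowel 'u' yet inflect differently (susuvuluf, ragunnu), so the last vowel is not what conditions the rule; the final letter is.
"dumuv" ends in -v. The stems ending in -v (hidotov → hidotiv, salav → saliv) change the last vowel to 'i'.
The other patterns: stems ending in -f repeat the first consonant+vowel as a prefix; stems ending in -u add the prefix ra-; stems ending in -d, -g or -p add -ish.
So dumuv → dumiv.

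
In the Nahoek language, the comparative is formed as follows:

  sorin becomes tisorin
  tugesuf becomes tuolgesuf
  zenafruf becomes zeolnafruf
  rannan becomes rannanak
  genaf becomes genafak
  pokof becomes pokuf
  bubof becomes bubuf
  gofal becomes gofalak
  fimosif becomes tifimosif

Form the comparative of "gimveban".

gimvebanak

sorin and rannan both end in -n yet inflect differently (tisorin, rannanak), so the final letter is not what conditions the rule; the last vowel is.
"gimveban" has last vowel 'a'. The stems whose last vowel is 'a' (gofal → gofalak, rannan → rannanak, genaf → genafak) add -ak.
The other patterns: stems whose last vowel is 'i' add the prefix ti-; stems whose last vowel is 'u' insert -ol- after the first vowel; stems whose last vowel is 'o' change the last vowel to 'u'.
So gimveban → gimvebanak.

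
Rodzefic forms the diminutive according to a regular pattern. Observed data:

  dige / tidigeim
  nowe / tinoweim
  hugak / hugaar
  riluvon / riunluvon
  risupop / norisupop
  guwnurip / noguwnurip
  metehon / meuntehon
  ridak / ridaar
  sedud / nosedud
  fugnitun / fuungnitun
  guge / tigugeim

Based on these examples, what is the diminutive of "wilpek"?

wilpear

"wilpek" ends in -k. The stems ending in -k (ridak → ridaar, hugak → hugaar) drop the final letter and add -ar.
So wilpek → wilpear.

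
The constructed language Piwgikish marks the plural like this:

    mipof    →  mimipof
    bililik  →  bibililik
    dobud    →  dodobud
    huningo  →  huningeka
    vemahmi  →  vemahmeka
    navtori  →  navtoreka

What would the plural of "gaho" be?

gaheka

mipof and huningo both have last vowel 'o' yet inflect differently (mimipof, huningeka), so the last vowel is not what conditions the rule; whether the stem ends in a vowel or a consonant is.
"gaho" ends in a vowel. The stems ending in a vowel (huningo → huningeka, vemahmi → vemahmeka, navtori → navtoreka) drop the final letter and add -eka.
The other pattern: stems ending in a consonant repeat the first consonant+vowel as a prefix.
So gaho → gaheka.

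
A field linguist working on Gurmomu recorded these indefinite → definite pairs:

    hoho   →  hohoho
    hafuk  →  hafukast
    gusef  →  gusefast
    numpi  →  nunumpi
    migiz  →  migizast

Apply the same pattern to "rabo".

migiz and numpi both have last vowel 'i' yet inflect differently (migizast, nunumpi), so the last vowel is not what conditions the rule; whether the stem ends in a vowel or a consonant is.
"rabo" ends in a vowel. The stems ending in a vowel (numpi → nunumpi, hoho → hohoho) repeat the first consonant+vowel as a prefix.
The other pattern: stems ending in a consonant add -ast.
So rabo → rarabo.

rarabo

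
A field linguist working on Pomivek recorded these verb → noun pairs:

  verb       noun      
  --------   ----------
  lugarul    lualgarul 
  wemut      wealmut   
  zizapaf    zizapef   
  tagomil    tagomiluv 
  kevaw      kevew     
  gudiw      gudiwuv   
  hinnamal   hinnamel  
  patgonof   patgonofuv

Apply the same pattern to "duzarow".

duzarowuv

"duzarow" has last vowel 'o'. The one such stem in the data (patgonof → patgonofuv) adds -uv, so the same rule applies.
The other patterns: stems whose last vowel is 'u' insert -al- after the first vowel; stems whose last vowel is 'a' change the last vowel to 'e'.
So duzarow → duzarowuv.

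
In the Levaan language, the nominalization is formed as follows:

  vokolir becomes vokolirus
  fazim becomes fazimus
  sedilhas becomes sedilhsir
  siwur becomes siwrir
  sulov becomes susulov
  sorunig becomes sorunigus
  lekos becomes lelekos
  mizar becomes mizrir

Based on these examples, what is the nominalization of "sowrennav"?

lekos and sedilhas both end in -s yet inflect differently (lelekos, sedilhsir), so the final letter is not what conditions the rule; the last vowel is.
"sowrennav" has last vowel 'a'. The stems whose last vowel is 'a' (sedilhas → sedilhsir, mizar → mizrir) delete the last vowel and add -ir.
So sowrennav → sowrennvir.

sowrennvir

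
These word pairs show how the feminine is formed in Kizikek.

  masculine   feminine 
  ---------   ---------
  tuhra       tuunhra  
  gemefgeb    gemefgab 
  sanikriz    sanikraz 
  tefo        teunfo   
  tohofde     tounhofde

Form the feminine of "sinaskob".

sinaskab

gemefgeb and tohofde both have last vowel 'e' yet inflect differently (gemefgab, tounhofde), so the last vowel is not what conditions the rule; whether the stem ends in a vowel or a consonant is.
"sinaskob" ends in a consonant. The stems ending in a consonant (gemefgeb → gemefgab, sanikriz → sanikraz) change the last vowel to 'a'.
So sinaskob → sinaskab.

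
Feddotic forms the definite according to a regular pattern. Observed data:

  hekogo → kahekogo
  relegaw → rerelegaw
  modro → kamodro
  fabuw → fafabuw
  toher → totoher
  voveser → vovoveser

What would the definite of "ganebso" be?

kaganebso

hekogo and voveser both have 3 vowels yet inflect differently (kahekogo, vovoveser), so the number of vowels is not what conditions the rule; whether the stem ends in a vowel or a consonant is.
"ganebso" ends in a vowel. The stems ending in a vowel (hekogo → kahekogo, modro → kamodro) add the prefix ka-.
So ganebso → kaganebso.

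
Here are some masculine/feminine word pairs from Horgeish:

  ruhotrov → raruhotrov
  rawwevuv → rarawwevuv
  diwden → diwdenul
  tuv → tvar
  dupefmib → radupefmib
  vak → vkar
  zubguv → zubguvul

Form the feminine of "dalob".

tuv and zubguv both end in -v yet inflect differently (tvar, zubguvul), so the final letter is not what conditions the rule; the number of vowels is.
"dalob" has 2 vowels. The stems with 2 vowels (zubguv → zubguvul, diwden → diwdenul) add -ul.
So dalob → dalobul.

dalobul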